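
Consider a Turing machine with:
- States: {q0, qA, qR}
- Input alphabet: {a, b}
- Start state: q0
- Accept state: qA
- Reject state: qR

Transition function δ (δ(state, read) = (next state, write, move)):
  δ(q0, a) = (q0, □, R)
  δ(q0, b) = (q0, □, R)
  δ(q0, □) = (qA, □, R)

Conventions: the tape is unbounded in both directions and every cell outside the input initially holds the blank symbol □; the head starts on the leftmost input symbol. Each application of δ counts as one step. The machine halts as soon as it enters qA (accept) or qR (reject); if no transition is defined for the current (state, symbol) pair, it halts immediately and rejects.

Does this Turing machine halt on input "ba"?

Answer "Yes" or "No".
Step 0: [q0]ba (head at position 0)
Step 1: δ(q0, b) = (q0, □, R)  ⊢  □[q0]a (head at position 1)
Step 2: δ(q0, a) = (q0, □, R)  ⊢  □□[q0]□ (head at position 2)
Step 3: δ(q0, □) = (qA, □, R)  ⊢  □□□[qA]□ (head at position 3)
The machine is in qA, so it halts and accepts.
It halts after 3 steps.

Final answer: Yes - halts after 3 steps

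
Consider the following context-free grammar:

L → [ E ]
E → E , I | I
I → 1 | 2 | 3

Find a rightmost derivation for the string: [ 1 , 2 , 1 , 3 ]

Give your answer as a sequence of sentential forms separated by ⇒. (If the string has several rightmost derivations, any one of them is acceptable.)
Start with L.
Step 1: the rightmost non-terminal is L; apply L → [ E ]:  [ E ]
Step 2: the rightmost non-terminal is E; apply E → E , I:  [ E , I ]
Step 3: the rightmost non-terminal is I; apply I → 3:  [ E , 3 ]
Step 4: the rightmost non-terminal is E; apply E → E , I:  [ E , I , 3 ]
Step 5: the rightmost non-terminal is I; apply I → 1:  [ E , 1 , 3 ]
Step 6: the rightmost non-terminal is E; apply E → E , I:  [ E , I , 1 , 3 ]
Step 7: the rightmost non-terminal is I; apply I → 2:  [ E , 2 , 1 , 3 ]
Step 8: the rightmost non-terminal is E; apply E → I:  [ I , 2 , 1 , 3 ]
Step 9: the rightmost non-terminal is I; apply I → 1:  [ 1 , 2 , 1 , 3 ]

Final answer: L ⇒ [ E ] ⇒ [ E , I ] ⇒ [ E , 3 ] ⇒ [ E , I , 3 ] ⇒ [ E , 1 , 3 ] ⇒ [ E , I , 1 , 3 ] ⇒ [ E , 2 , 1 , 3 ] ⇒ [ I , 2 , 1 , 3 ] ⇒ [ 1 , 2 , 1 , 3 ]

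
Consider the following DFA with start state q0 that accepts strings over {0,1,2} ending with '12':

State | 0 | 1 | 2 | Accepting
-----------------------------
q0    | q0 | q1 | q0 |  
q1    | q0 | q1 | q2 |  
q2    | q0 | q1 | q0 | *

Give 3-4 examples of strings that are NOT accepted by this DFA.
Any strings that end in a non-accepting state work; for example:
"0020": q0 → q0 → q0 → q0 → q0; q0 is not accepting → rejected
"1020": q0 → q1 → q0 → q0 → q0; q0 is not accepting → rejected
"2110": q0 → q0 → q1 → q1 → q0; q0 is not accepting → rejected
"2200": q0 → q0 → q0 → q0 → q0; q0 is not accepting → rejected

Final answer: "0020", "1020", "2110", "2200"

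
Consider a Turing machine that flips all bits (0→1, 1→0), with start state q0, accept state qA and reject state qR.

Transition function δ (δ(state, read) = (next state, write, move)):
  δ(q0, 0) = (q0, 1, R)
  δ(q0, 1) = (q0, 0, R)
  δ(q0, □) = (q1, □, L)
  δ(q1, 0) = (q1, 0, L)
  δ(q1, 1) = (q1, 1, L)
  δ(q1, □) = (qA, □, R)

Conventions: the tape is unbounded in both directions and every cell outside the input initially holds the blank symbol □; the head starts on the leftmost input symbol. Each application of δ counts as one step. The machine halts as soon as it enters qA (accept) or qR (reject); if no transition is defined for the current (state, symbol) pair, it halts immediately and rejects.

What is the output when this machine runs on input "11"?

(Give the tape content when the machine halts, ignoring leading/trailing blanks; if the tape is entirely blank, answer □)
Step 0: [q0]11 (head at position 0)
Step 1: δ(q0, 1) = (q0, 0, R)  ⊢  0[q0]1 (head at position 1)
Step 2: δ(q0, 1) = (q0, 0, R)  ⊢  00[q0]□ (head at position 2)
Step 3: δ(q0, □) = (q1, □, L)  ⊢  0[q1]0□ (head at position 1)
Step 4: δ(q1, 0) = (q1, 0, L)  ⊢  [q1]00□ (head at position 0)
Step 5: δ(q1, 0) = (q1, 0, L)  ⊢  [q1]□00□ (head at position -1)
Step 6: δ(q1, □) = (qA, □, R)  ⊢  □[qA]00□ (head at position 0)
The machine is in qA, so it halts and accepts.
Tape content when halted (ignoring surrounding blanks): 00

Final answer: Output: 00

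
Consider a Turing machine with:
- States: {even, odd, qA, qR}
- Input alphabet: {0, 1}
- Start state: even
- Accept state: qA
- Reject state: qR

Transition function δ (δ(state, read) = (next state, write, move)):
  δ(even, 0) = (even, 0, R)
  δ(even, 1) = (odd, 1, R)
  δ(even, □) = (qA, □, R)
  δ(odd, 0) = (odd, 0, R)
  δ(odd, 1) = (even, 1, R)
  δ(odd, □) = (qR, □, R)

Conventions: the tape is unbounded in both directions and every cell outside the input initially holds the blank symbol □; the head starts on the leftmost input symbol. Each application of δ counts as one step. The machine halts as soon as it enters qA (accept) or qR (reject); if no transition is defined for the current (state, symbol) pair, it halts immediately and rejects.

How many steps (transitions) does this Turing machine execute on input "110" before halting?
Step 0: [even]110 (head at position 0)
Step 1: δ(even, 1) = (odd, 1, R)  ⊢  1[odd]10 (head at position 1)
Step 2: δ(odd, 1) = (even, 1, R)  ⊢  11[even]0 (head at position 2)
Step 3: δ(even, 0) = (even, 0, R)  ⊢  110[even]□ (head at position 3)
Step 4: δ(even, □) = (qA, □, R)  ⊢  110□[qA]□ (head at position 4)
The machine is in qA, so it halts and accepts.
Number of transitions executed: 4.

Final answer: 4 steps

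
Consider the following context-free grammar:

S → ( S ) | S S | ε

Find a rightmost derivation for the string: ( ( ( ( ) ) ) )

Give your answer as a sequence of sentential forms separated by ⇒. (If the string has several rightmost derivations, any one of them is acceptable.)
Start with S.
Step 1: the rightmost non-terminal is S; apply S → ( S ):  ( S )
Step 2: the rightmost non-terminal is S; apply S → ( S ):  ( ( S ) )
Step 3: the rightmost non-terminal is S; apply S → ( S ):  ( ( ( S ) ) )
Step 4: the rightmost non-terminal is S; apply S → ( S ):  ( ( ( ( S ) ) ) )
Step 5: the rightmost non-terminal is S; apply S → ε:  ( ( ( ( ) ) ) )

Final answer: S ⇒ ( S ) ⇒ ( ( S ) ) ⇒ ( ( ( S ) ) ) ⇒ ( ( ( ( S ) ) ) ) ⇒ ( ( ( ( ) ) ) )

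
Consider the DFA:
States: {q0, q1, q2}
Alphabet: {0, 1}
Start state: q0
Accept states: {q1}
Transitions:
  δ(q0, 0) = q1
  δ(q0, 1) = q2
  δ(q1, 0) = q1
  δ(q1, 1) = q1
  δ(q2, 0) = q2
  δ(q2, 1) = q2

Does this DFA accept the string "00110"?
Processing string "00110":
  q0 --0--> q1
  q1 --0--> q1
  q1 --1--> q1
  q1 --1--> q1
  q1 --0--> q1
Final state: q1
Accept states: {q1}
q1 is an accept state, so the string is accepted.

Final answer: Yes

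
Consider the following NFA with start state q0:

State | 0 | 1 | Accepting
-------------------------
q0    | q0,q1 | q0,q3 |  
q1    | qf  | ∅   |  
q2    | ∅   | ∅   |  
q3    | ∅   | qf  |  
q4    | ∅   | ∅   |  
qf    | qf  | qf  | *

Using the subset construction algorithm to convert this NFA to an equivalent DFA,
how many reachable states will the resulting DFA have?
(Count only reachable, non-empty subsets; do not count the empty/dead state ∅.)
Start subset: {q0}
{q0}: on 0 → {q0, q1}, on 1 → {q0, q3}
{q0, q1}: on 0 → {q0, q1, qf}, on 1 → {q0, q3}
{q0, q3}: on 0 → {q0, q1}, on 1 → {q0, q3, qf}
{q0, q1, qf}: on 0 → {q0, q1, qf}, on 1 → {q0, q3, qf}
{q0, q3, qf}: on 0 → {q0, q1, qf}, on 1 → {q0, q3, qf}
Reachable non-empty subsets: {q0}, {q0, q1}, {q0, q3}, {q0, q1, qf}, {q0, q3, qf} — 5 in total.

Final answer: 5 states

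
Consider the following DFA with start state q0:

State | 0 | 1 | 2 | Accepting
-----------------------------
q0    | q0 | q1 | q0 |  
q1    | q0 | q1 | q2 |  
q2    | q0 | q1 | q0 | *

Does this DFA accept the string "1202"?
Start in q0.
Read '1': q0 → q1
Read '2': q1 → q2
Read '0': q2 → q0
Read '2': q0 → q0
Final state q0 is not accepting, so the string is rejected.

Final answer: No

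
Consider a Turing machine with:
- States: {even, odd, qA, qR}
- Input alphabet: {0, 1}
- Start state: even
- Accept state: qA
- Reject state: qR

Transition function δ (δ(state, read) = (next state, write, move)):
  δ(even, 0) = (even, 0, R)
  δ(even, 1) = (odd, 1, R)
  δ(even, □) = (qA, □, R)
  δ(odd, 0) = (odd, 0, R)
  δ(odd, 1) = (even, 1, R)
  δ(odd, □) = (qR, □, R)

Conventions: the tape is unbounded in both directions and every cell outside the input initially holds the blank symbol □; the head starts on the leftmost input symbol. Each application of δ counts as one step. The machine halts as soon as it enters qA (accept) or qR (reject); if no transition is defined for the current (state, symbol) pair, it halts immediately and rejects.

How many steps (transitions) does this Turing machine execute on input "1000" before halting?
Step 0: [even]1000 (head at position 0)
Step 1: δ(even, 1) = (odd, 1, R)  ⊢  1[odd]000 (head at position 1)
Step 2: δ(odd, 0) = (odd, 0, R)  ⊢  10[odd]00 (head at position 2)
Step 3: δ(odd, 0) = (odd, 0, R)  ⊢  100[odd]0 (head at position 3)
Step 4: δ(odd, 0) = (odd, 0, R)  ⊢  1000[odd]□ (head at position 4)
Step 5: δ(odd, □) = (qR, □, R)  ⊢  1000□[qR]□ (head at position 5)
The machine is in qR, so it halts and rejects.
Number of transitions executed: 5.

Final answer: 5 steps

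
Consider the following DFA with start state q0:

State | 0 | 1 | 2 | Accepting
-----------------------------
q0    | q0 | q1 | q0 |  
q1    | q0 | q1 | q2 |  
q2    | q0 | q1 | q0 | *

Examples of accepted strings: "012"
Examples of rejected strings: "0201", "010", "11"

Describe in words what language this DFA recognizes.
strings over {0,1,2} ending with '12'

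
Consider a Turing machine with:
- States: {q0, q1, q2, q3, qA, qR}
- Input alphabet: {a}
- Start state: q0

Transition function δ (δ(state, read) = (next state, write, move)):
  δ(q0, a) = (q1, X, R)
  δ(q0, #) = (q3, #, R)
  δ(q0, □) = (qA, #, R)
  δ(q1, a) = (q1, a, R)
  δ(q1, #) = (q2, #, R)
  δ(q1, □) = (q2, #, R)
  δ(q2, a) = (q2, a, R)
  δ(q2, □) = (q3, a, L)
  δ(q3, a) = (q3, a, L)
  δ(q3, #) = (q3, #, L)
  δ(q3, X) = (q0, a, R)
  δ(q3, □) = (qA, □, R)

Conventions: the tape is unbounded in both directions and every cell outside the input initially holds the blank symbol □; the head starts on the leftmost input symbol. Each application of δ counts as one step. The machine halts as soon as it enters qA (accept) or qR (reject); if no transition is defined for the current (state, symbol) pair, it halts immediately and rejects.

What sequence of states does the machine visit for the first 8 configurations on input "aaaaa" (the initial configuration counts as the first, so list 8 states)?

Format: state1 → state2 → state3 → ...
Step 0: [q0]aaaaa (head at position 0)
Step 1: δ(q0, a) = (q1, X, R)  ⊢  X[q1]aaaa (head at position 1)
Step 2: δ(q1, a) = (q1, a, R)  ⊢  Xa[q1]aaa (head at position 2)
Step 3: δ(q1, a) = (q1, a, R)  ⊢  Xaa[q1]aa (head at position 3)
Step 4: δ(q1, a) = (q1, a, R)  ⊢  Xaaa[q1]a (head at position 4)
Step 5: δ(q1, a) = (q1, a, R)  ⊢  Xaaaa[q1]□ (head at position 5)
Step 6: δ(q1, □) = (q2, #, R)  ⊢  Xaaaa#[q2]□ (head at position 6)
Step 7: δ(q2, □) = (q3, a, L)  ⊢  Xaaaa[q3]#a (head at position 5)
Reading off the states of these 8 configurations: q0 → q1 → q1 → q1 → q1 → q1 → q2 → q3

Final answer: q0 → q1 → q1 → q1 → q1 → q1 → q2 → q3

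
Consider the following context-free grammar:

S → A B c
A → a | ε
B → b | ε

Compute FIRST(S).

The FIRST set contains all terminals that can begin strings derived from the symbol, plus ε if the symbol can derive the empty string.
FIRST(A) = {a, ε} (A → a | ε) and FIRST(B) = {b, ε} (B → b | ε).
For S → A B c: add FIRST(A) minus ε = {a}; A is nullable, so also add FIRST(B) minus ε = {b}; B is nullable too, so also add FIRST(c) = {c}. The terminal c is never erased, so S is not nullable and ε is not included.
FIRST(S) = {a, b, c}.

Final answer: {a, b, c}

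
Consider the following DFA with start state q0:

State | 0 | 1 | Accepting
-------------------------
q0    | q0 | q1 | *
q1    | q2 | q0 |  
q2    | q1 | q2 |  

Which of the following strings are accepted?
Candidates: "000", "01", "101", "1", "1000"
"000": q0 → q0 → q0 → q0; q0 is accepting → accepted
"01": q0 → q0 → q1; q1 is not accepting → rejected
"101": q0 → q1 → q2 → q2; q2 is not accepting → rejected
"1": q0 → q1; q1 is not accepting → rejected
"1000": q0 → q1 → q2 → q1 → q2; q2 is not accepting → rejected

Final answer: "000"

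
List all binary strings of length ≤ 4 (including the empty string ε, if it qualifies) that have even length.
Checking every binary string of length 0 to 4:
  Length 0: accepted: ε | rejected: (none)
  Length 1: accepted: (none) | rejected: 0, 1
  Length 2: accepted: 00, 01, 10, 11 | rejected: (none)
  Length 3: accepted: (none) | rejected: 000, 001, 010, 011, 100, 101, 110, 111
  Length 4: accepted: 0000, 0001, 0010, 0011, 0100, 0101, 0110, 0111, 1000, 1001, 1010, 1011, 1100, 1101, 1110, 1111 | rejected: (none)
Total: 21 string(s).

Final answer: ε, 00, 01, 10, 11, 0000, 0001, 0010, 0011, 0100, 0101, 0110, 0111, 1000, 1001, 1010, 1011, 1100, 1101, 1110, 1111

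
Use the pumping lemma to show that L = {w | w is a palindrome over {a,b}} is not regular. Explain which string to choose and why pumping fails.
Language: L = {w | w is a palindrome over {a,b}} (strings that read the same forwards and backwards)
Step 1: Assume for contradiction that L is regular, with pumping length p.
Step 2: Choose s = a^p b a^p. Then s ∈ L (it reads the same forwards and backwards) and |s| ≥ p.
Step 3: Consider any decomposition s = xyz with |xy| ≤ p and |y| > 0. Since |xy| ≤ p and the first p symbols of s are all a's, y = a^k for some k with 1 ≤ k ≤ p.
Step 4: Pumping up (i = 2): xy²z = a^(p+k) b a^p. Its reverse is a^p b a^(p+k) ≠ a^(p+k) b a^p (the single b is no longer in the middle), so xy²z is not a palindrome and xy²z ∉ L.
This contradicts the pumping lemma, so L is not regular.

Final answer: Choose s = a^p b a^p. Since |xy| ≤ p, y = a^k with k ≥ 1. Then xy²z = a^(p+k) b a^p is not a palindrome, so ∉ L.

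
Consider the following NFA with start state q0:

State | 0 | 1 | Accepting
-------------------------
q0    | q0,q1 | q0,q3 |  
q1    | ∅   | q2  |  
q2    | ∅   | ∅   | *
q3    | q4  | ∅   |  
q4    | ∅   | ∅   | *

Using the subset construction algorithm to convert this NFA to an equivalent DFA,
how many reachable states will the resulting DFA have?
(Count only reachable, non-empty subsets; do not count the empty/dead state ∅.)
Start subset: {q0}
{q0}: on 0 → {q0, q1}, on 1 → {q0, q3}
{q0, q1}: on 0 → {q0, q1}, on 1 → {q0, q2, q3}
{q0, q3}: on 0 → {q0, q1, q4}, on 1 → {q0, q3}
{q0, q2, q3}: on 0 → {q0, q1, q4}, on 1 → {q0, q3}
{q0, q1, q4}: on 0 → {q0, q1}, on 1 → {q0, q2, q3}
Reachable non-empty subsets: {q0}, {q0, q1}, {q0, q3}, {q0, q2, q3}, {q0, q1, q4} — 5 in total.

Final answer: 5 states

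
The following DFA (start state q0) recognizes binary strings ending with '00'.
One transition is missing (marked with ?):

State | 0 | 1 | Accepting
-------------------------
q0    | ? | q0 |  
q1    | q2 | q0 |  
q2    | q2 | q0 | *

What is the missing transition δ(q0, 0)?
q1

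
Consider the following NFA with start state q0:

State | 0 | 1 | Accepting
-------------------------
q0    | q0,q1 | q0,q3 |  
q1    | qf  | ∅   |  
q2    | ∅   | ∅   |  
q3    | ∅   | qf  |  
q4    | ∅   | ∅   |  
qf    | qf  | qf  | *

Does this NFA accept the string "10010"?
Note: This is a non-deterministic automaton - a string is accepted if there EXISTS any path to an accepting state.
Track the set of states the NFA could be in: start {q0}
Read '1': {q0} → {q0, q3}
Read '0': {q0, q3} → {q0, q1}
Read '0': {q0, q1} → {q0, q1, qf}
Read '1': {q0, q1, qf} → {q0, q3, qf}
Read '0': {q0, q3, qf} → {q0, q1, qf}
Final set {q0, q1, qf} contains accepting state(s) {qf} → accepted.

Final answer: Yes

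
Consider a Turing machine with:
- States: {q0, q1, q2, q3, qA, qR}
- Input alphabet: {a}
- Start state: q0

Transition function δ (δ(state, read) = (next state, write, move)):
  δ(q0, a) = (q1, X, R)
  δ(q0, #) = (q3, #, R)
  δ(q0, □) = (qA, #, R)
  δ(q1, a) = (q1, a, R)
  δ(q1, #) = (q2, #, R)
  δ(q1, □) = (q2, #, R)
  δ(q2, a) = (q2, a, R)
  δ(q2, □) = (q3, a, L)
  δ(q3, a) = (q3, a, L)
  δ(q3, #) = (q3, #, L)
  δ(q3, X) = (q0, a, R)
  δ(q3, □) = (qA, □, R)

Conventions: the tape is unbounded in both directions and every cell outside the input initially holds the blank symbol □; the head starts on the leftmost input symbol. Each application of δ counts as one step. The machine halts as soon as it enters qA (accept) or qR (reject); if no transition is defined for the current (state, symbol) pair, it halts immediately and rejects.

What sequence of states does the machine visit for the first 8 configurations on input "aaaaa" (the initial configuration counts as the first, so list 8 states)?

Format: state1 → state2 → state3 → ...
Step 0: [q0]aaaaa (head at position 0)
Step 1: δ(q0, a) = (q1, X, R)  ⊢  X[q1]aaaa (head at position 1)
Step 2: δ(q1, a) = (q1, a, R)  ⊢  Xa[q1]aaa (head at position 2)
Step 3: δ(q1, a) = (q1, a, R)  ⊢  Xaa[q1]aa (head at position 3)
Step 4: δ(q1, a) = (q1, a, R)  ⊢  Xaaa[q1]a (head at position 4)
Step 5: δ(q1, a) = (q1, a, R)  ⊢  Xaaaa[q1]□ (head at position 5)
Step 6: δ(q1, □) = (q2, #, R)  ⊢  Xaaaa#[q2]□ (head at position 6)
Step 7: δ(q2, □) = (q3, a, L)  ⊢  Xaaaa[q3]#a (head at position 5)
Reading off the states of these 8 configurations: q0 → q1 → q1 → q1 → q1 → q1 → q2 → q3

Final answer: q0 → q1 → q1 → q1 → q1 → q1 → q2 → q3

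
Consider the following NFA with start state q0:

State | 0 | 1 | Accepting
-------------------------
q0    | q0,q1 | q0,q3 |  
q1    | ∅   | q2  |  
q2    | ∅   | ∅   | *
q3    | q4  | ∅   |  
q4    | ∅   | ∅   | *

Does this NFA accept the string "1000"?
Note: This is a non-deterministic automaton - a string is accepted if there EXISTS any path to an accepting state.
Track the set of states the NFA could be in: start {q0}
Read '1': {q0} → {q0, q3}
Read '0': {q0, q3} → {q0, q1, q4}
Read '0': {q0, q1, q4} → {q0, q1}
Read '0': {q0, q1} → {q0, q1}
Final set {q0, q1} contains no accepting state → rejected.

Final answer: No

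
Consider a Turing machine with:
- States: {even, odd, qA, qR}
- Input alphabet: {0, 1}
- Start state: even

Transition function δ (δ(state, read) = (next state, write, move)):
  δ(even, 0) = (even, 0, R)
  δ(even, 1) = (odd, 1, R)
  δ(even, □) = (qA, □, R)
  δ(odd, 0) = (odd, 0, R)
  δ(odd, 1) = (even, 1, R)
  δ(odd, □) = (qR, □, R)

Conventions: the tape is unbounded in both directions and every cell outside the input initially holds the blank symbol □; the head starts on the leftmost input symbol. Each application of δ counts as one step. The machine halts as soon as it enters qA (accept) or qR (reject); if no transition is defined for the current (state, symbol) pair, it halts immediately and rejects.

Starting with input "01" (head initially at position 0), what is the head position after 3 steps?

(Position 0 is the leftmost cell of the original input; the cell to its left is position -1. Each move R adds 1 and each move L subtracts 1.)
Step 0: [even]01 (head at position 0)
Step 1: δ(even, 0) = (even, 0, R)  ⊢  0[even]1 (head at position 1)
Step 2: δ(even, 1) = (odd, 1, R)  ⊢  01[odd]□ (head at position 2)
Step 3: δ(odd, □) = (qR, □, R)  ⊢  01□[qR]□ (head at position 3)
Head position after 3 steps: 3

Final answer: Position 3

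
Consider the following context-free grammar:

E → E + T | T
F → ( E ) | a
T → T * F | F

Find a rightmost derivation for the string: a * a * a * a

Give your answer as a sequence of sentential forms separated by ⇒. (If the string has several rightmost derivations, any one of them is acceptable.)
Start with E.
Step 1: the rightmost non-terminal is E; apply E → T:  T
Step 2: the rightmost non-terminal is T; apply T → T * F:  T * F
Step 3: the rightmost non-terminal is F; apply F → a:  T * a
Step 4: the rightmost non-terminal is T; apply T → T * F:  T * F * a
Step 5: the rightmost non-terminal is F; apply F → a:  T * a * a
Step 6: the rightmost non-terminal is T; apply T → T * F:  T * F * a * a
Step 7: the rightmost non-terminal is F; apply F → a:  T * a * a * a
Step 8: the rightmost non-terminal is T; apply T → F:  F * a * a * a
Step 9: the rightmost non-terminal is F; apply F → a:  a * a * a * a

Final answer: E ⇒ T ⇒ T * F ⇒ T * a ⇒ T * F * a ⇒ T * a * a ⇒ T * F * a * a ⇒ T * a * a * a ⇒ F * a * a * a ⇒ a * a * a * a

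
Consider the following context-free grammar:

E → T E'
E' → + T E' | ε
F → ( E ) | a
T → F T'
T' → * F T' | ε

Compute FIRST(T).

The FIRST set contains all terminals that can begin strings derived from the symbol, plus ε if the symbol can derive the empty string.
FIRST(F): F → ( E ) contributes '(' and F → a contributes 'a', so FIRST(F) = {(, a}. F is not nullable.
FIRST(T): T → F T' begins with F, and F is not nullable, so FIRST(T) = FIRST(F) = {(, a}.

Final answer: {(, a}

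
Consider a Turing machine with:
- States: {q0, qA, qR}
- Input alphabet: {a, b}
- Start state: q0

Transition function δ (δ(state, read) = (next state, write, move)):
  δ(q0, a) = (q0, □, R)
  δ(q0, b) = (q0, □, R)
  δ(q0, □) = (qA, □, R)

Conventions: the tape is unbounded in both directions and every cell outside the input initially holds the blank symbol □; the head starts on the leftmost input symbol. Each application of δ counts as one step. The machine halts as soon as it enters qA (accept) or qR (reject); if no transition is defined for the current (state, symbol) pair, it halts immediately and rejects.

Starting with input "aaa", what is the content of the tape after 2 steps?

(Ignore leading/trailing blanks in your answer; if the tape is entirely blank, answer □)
Step 0: [q0]aaa (head at position 0)
Step 1: δ(q0, a) = (q0, □, R)  ⊢  □[q0]aa (head at position 1)
Step 2: δ(q0, a) = (q0, □, R)  ⊢  □□[q0]a (head at position 2)
Tape after 2 steps (ignoring surrounding blanks): a

Final answer: Tape: a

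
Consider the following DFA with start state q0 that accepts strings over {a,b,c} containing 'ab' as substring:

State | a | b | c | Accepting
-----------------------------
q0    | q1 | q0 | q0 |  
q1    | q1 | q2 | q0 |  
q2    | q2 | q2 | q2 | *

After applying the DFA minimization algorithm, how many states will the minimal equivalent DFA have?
All 3 states are reachable from q0, so none can be removed as unreachable.
Table-filling: first mark every (accepting, non-accepting) pair as distinguishable (accepting: {q2}; non-accepting: {q0, q1}).
Round 1: (q0, q1) on 'b' go to q0 and q2, already distinguishable → mark.
Every pair of states is distinguishable, so the DFA is already minimal.
Equivalence classes: {q0}, {q1}, {q2} → 3 states.

Final answer: 3 states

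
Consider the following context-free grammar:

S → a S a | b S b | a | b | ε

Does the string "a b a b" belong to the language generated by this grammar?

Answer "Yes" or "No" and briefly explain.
Every production places the same symbol at both ends (or yields a single symbol / ε), so every derived string is a palindrome. a b a b reversed is b a b a ≠ a b a b, so it is not a palindrome and cannot be derived (already the first step fails: the string starts with a but ends with b, so neither S → a S a nor S → b S b fits).

Final answer: No - no valid derivation exists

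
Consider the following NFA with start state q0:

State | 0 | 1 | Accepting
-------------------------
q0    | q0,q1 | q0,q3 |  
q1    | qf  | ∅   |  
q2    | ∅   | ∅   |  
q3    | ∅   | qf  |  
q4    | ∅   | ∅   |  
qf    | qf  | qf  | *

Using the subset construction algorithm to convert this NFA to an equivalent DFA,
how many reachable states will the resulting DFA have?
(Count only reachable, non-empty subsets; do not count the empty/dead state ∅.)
Start subset: {q0}
{q0}: on 0 → {q0, q1}, on 1 → {q0, q3}
{q0, q1}: on 0 → {q0, q1, qf}, on 1 → {q0, q3}
{q0, q3}: on 0 → {q0, q1}, on 1 → {q0, q3, qf}
{q0, q1, qf}: on 0 → {q0, q1, qf}, on 1 → {q0, q3, qf}
{q0, q3, qf}: on 0 → {q0, q1, qf}, on 1 → {q0, q3, qf}
Reachable non-empty subsets: {q0}, {q0, q1}, {q0, q3}, {q0, q1, qf}, {q0, q3, qf} — 5 in total.

Final answer: 5 states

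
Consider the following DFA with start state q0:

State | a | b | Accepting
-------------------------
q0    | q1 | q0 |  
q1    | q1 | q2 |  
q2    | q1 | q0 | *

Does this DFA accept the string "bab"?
Start in q0.
Read 'b': q0 → q0
Read 'a': q0 → q1
Read 'b': q1 → q2
Final state q2 is accepting, so the string is accepted.

Final answer: Yes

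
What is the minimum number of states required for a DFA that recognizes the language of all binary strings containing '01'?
Language: binary strings containing '01'
Lower bound (Myhill–Nerode): the prefixes ε, 0, 01 are pairwise distinguishable:
  ε vs 01: suffix ε distinguishes them (ε is rejected, 01 is accepted)
  0 vs 01: suffix ε distinguishes them (0 is rejected, 01 is accepted)
  ε vs 0: suffix 1 distinguishes them (ε·1 = 1 is rejected, 0·1 = 01 is accepted)
So any DFA needs at least 3 states.
Upper bound: a DFA with 3 states exists (one state per class above: 'no progress', 'last symbol 0', and 'seen 01' (accepting sink)).
Minimum states: 3

Final answer: 3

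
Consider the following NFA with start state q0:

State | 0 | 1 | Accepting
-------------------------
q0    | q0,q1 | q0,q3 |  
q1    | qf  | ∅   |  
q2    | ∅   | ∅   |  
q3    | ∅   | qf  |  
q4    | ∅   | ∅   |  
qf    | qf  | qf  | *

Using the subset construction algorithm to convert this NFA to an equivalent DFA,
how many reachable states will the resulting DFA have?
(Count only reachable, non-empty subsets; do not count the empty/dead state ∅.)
Start subset: {q0}
{q0}: on 0 → {q0, q1}, on 1 → {q0, q3}
{q0, q1}: on 0 → {q0, q1, qf}, on 1 → {q0, q3}
{q0, q3}: on 0 → {q0, q1}, on 1 → {q0, q3, qf}
{q0, q1, qf}: on 0 → {q0, q1, qf}, on 1 → {q0, q3, qf}
{q0, q3, qf}: on 0 → {q0, q1, qf}, on 1 → {q0, q3, qf}
Reachable non-empty subsets: {q0}, {q0, q1}, {q0, q3}, {q0, q1, qf}, {q0, q3, qf} — 5 in total.

Final answer: 5 states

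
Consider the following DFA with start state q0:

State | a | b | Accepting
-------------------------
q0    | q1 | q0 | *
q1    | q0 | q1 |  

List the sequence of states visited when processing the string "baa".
q0 → q0 → q1 → q0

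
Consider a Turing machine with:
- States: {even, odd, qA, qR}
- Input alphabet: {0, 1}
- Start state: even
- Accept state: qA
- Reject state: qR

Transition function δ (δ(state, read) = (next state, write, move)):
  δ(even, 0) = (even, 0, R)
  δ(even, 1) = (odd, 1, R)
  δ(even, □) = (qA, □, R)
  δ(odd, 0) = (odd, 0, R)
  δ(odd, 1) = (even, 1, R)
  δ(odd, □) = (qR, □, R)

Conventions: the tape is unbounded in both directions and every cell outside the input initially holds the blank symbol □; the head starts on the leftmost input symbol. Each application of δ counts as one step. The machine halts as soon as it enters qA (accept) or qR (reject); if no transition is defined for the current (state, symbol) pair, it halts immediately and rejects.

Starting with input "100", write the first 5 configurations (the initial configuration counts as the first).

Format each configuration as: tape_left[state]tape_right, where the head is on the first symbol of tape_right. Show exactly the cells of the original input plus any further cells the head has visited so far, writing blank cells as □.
Step 0: [even]100 (head at position 0)
Step 1: δ(even, 1) = (odd, 1, R)  ⊢  1[odd]00 (head at position 1)
Step 2: δ(odd, 0) = (odd, 0, R)  ⊢  10[odd]0 (head at position 2)
Step 3: δ(odd, 0) = (odd, 0, R)  ⊢  100[odd]□ (head at position 3)
Step 4: δ(odd, □) = (qR, □, R)  ⊢  100□[qR]□ (head at position 4)

Final answer: [even]100 ⊢ 1[odd]00 ⊢ 10[odd]0 ⊢ 100[odd]□ ⊢ 100□[qR]□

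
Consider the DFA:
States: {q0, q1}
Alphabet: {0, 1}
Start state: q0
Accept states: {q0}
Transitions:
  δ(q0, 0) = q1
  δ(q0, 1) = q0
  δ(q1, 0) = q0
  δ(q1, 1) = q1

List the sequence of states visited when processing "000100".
Starting at q0
Read '0': q0 -> q1
Read '0': q1 -> q0
Read '0': q0 -> q1
Read '1': q1 -> q1
Read '0': q1 -> q0
Read '0': q0 -> q1

Final answer: q0 -> q1 -> q0 -> q1 -> q1 -> q0 -> q1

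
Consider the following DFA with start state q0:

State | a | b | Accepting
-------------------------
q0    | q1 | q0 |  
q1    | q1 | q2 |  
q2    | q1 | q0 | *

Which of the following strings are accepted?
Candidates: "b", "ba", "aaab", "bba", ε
"b": q0 → q0; q0 is not accepting → rejected
"ba": q0 → q0 → q1; q1 is not accepting → rejected
"aaab": q0 → q1 → q1 → q1 → q2; q2 is accepting → accepted
"bba": q0 → q0 → q0 → q1; q1 is not accepting → rejected
ε: q0; q0 is not accepting → rejected

Final answer: "aaab"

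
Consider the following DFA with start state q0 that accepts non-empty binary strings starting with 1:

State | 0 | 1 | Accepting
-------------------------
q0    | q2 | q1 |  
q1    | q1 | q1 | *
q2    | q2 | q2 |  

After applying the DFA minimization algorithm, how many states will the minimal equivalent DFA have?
All 3 states are reachable from q0, so none can be removed as unreachable.
Table-filling: first mark every (accepting, non-accepting) pair as distinguishable (accepting: {q1}; non-accepting: {q0, q2}).
Round 1: (q0, q2) on '1' go to q1 and q2, already distinguishable → mark.
Every pair of states is distinguishable, so the DFA is already minimal.
Equivalence classes: {q0}, {q1}, {q2} → 3 states.

Final answer: 3 states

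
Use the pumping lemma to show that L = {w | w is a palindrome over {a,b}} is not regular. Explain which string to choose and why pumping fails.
Language: L = {w | w is a palindrome over {a,b}} (strings that read the same forwards and backwards)
Step 1: Assume for contradiction that L is regular, with pumping length p.
Step 2: Choose s = a^p b a^p. Then s ∈ L (it reads the same forwards and backwards) and |s| ≥ p.
Step 3: Consider any decomposition s = xyz with |xy| ≤ p and |y| > 0. Since |xy| ≤ p and the first p symbols of s are all a's, y = a^k for some k with 1 ≤ k ≤ p.
Step 4: Pumping up (i = 2): xy²z = a^(p+k) b a^p. Its reverse is a^p b a^(p+k) ≠ a^(p+k) b a^p (the single b is no longer in the middle), so xy²z is not a palindrome and xy²z ∉ L.
This contradicts the pumping lemma, so L is not regular.

Final answer: Choose s = a^p b a^p. Since |xy| ≤ p, y = a^k with k ≥ 1. Then xy²z = a^(p+k) b a^p is not a palindrome, so ∉ L.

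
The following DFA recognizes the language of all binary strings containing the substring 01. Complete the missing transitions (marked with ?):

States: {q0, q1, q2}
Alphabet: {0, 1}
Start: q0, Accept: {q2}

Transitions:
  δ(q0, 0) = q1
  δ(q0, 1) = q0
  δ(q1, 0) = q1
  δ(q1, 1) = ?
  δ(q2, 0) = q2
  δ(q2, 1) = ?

What each state remembers (consistent with the given transitions and accept states):
  q0: 01 not seen yet and the last symbol was not 0
  q1: 01 not seen yet and the last symbol was 0
  q2: the substring 01 has already been seen
Filling in the missing entries:
  δ(q1, 1): in q1 (01 not seen yet and the last symbol was 0), after reading 1 we have: the substring 01 has already been seen → q2
  δ(q2, 1): in q2 (the substring 01 has already been seen), after reading 1 we have: the substring 01 has already been seen → q2

Final answer: δ(q1, 1) = q2; δ(q2, 1) = q2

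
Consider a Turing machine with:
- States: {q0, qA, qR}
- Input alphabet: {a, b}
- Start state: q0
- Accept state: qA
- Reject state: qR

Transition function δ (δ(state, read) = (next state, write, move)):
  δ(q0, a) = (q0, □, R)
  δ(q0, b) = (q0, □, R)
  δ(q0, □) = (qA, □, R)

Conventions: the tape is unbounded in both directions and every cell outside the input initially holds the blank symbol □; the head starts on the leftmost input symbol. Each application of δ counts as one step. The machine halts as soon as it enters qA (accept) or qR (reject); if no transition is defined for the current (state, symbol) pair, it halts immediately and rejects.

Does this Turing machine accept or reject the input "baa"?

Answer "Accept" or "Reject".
Step 0: [q0]baa (head at position 0)
Step 1: δ(q0, b) = (q0, □, R)  ⊢  □[q0]aa (head at position 1)
Step 2: δ(q0, a) = (q0, □, R)  ⊢  □□[q0]a (head at position 2)
Step 3: δ(q0, a) = (q0, □, R)  ⊢  □□□[q0]□ (head at position 3)
Step 4: δ(q0, □) = (qA, □, R)  ⊢  □□□□[qA]□ (head at position 4)
The machine is in qA, so it halts and accepts.

Final answer: Accept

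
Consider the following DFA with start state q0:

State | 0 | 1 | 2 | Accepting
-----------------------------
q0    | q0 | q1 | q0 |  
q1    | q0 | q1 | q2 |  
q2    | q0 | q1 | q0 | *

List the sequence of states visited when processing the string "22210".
q0 → q0 → q0 → q0 → q1 → q0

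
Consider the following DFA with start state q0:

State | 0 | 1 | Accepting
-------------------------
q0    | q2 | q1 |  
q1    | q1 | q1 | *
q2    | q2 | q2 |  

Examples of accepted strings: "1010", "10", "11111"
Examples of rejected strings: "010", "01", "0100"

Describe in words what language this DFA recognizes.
non-empty binary strings starting with 1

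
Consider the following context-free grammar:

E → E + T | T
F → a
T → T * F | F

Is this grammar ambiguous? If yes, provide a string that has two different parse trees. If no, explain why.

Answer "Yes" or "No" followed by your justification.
This is the standard stratified expression grammar: '+' is introduced only by the left-recursive rule E → E + T and '*' only by the left-recursive rule T → T * F, with F → a. For any string, the last '+' must be the one produced at the root E (everything after it is a T containing no '+'), and likewise within each T the last '*' is produced at its root. This fixes the parse tree uniquely (left-associative, '*' binding tighter than '+'), so every string has exactly one parse tree.

Final answer: No - the grammar is unambiguous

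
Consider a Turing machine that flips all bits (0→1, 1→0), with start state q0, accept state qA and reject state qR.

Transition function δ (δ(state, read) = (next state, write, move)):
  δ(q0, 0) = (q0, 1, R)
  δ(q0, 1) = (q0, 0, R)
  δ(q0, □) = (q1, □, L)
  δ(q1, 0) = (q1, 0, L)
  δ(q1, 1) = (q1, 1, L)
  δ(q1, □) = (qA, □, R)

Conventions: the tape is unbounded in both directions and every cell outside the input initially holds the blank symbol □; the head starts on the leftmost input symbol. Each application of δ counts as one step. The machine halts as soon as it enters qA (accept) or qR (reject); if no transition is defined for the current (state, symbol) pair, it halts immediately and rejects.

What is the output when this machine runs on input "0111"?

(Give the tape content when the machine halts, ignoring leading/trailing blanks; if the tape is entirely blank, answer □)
Step 0: [q0]0111 (head at position 0)
Step 1: δ(q0, 0) = (q0, 1, R)  ⊢  1[q0]111 (head at position 1)
Step 2: δ(q0, 1) = (q0, 0, R)  ⊢  10[q0]11 (head at position 2)
Step 3: δ(q0, 1) = (q0, 0, R)  ⊢  100[q0]1 (head at position 3)
Step 4: δ(q0, 1) = (q0, 0, R)  ⊢  1000[q0]□ (head at position 4)
Step 5: δ(q0, □) = (q1, □, L)  ⊢  100[q1]0□ (head at position 3)
Step 6: δ(q1, 0) = (q1, 0, L)  ⊢  10[q1]00□ (head at position 2)
Step 7: δ(q1, 0) = (q1, 0, L)  ⊢  1[q1]000□ (head at position 1)
Step 8: δ(q1, 0) = (q1, 0, L)  ⊢  [q1]1000□ (head at position 0)
Step 9: δ(q1, 1) = (q1, 1, L)  ⊢  [q1]□1000□ (head at position -1)
Step 10: δ(q1, □) = (qA, □, R)  ⊢  □[qA]1000□ (head at position 0)
The machine is in qA, so it halts and accepts.
Tape content when halted (ignoring surrounding blanks): 1000

Final answer: Output: 1000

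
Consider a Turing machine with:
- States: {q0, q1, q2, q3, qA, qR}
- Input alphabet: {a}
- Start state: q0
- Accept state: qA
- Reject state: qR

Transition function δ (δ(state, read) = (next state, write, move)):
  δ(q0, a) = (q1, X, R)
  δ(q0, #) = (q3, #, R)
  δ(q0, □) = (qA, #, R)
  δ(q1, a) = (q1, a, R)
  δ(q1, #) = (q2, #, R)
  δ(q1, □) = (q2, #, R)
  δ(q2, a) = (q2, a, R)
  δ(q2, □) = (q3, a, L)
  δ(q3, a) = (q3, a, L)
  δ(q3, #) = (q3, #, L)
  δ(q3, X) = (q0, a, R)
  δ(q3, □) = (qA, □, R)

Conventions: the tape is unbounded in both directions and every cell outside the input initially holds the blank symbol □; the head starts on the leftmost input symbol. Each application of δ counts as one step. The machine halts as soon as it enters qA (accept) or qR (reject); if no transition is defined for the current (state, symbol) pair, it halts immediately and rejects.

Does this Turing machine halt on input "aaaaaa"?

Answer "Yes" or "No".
Trace (configuration after each step, as tape_left[state]tape_right with head position):
Step 0: [q0]aaaaaa (head at position 0)
Step 1: X[q1]aaaaa (head 1)
Step 2: Xa[q1]aaaa (head 2)
Step 3: Xaa[q1]aaa (head 3)
Step 4: Xaaa[q1]aa (head 4)
Step 5: Xaaaa[q1]a (head 5)
Step 6: Xaaaaa[q1]□ (head 6)
Step 7: Xaaaaa#[q2]□ (head 7)
Step 8: Xaaaaa[q3]#a (head 6)
Step 9: Xaaaa[q3]a#a (head 5)
Step 10: Xaaa[q3]aa#a (head 4)
Step 11: Xaa[q3]aaa#a (head 3)
Step 12: Xa[q3]aaaa#a (head 2)
Step 13: X[q3]aaaaa#a (head 1)
Step 14: [q3]Xaaaaa#a (head 0)
Step 15: a[q0]aaaaa#a (head 1)
Step 16: aX[q1]aaaa#a (head 2)
Step 17: aXa[q1]aaa#a (head 3)
Step 18: aXaa[q1]aa#a (head 4)
Step 19: aXaaa[q1]a#a (head 5)
Step 20: aXaaaa[q1]#a (head 6)
Step 21: aXaaaa#[q2]a (head 7)
Step 22: aXaaaa#a[q2]□ (head 8)
Step 23: aXaaaa#[q3]aa (head 7)
Step 24: aXaaaa[q3]#aa (head 6)
Step 25: aXaaa[q3]a#aa (head 5)
Step 26: aXaa[q3]aa#aa (head 4)
Step 27: aXa[q3]aaa#aa (head 3)
Step 28: aX[q3]aaaa#aa (head 2)
Step 29: a[q3]Xaaaa#aa (head 1)
Step 30: aa[q0]aaaa#aa (head 2)
Step 31: aaX[q1]aaa#aa (head 3)
Step 32: aaXa[q1]aa#aa (head 4)
Step 33: aaXaa[q1]a#aa (head 5)
Step 34: aaXaaa[q1]#aa (head 6)
Step 35: aaXaaa#[q2]aa (head 7)
Step 36: aaXaaa#a[q2]a (head 8)
Step 37: aaXaaa#aa[q2]□ (head 9)
Step 38: aaXaaa#a[q3]aa (head 8)
Step 39: aaXaaa#[q3]aaa (head 7)
Step 40: aaXaaa[q3]#aaa (head 6)
Step 41: aaXaa[q3]a#aaa (head 5)
Step 42: aaXa[q3]aa#aaa (head 4)
Step 43: aaX[q3]aaa#aaa (head 3)
Step 44: aa[q3]Xaaa#aaa (head 2)
Step 45: aaa[q0]aaa#aaa (head 3)
Step 46: aaaX[q1]aa#aaa (head 4)
Step 47: aaaXa[q1]a#aaa (head 5)
Step 48: aaaXaa[q1]#aaa (head 6)
Step 49: aaaXaa#[q2]aaa (head 7)
Step 50: aaaXaa#a[q2]aa (head 8)
Step 51: aaaXaa#aa[q2]a (head 9)
Step 52: aaaXaa#aaa[q2]□ (head 10)
Step 53: aaaXaa#aa[q3]aa (head 9)
Step 54: aaaXaa#a[q3]aaa (head 8)
Step 55: aaaXaa#[q3]aaaa (head 7)
Step 56: aaaXaa[q3]#aaaa (head 6)
Step 57: aaaXa[q3]a#aaaa (head 5)
Step 58: aaaX[q3]aa#aaaa (head 4)
Step 59: aaa[q3]Xaa#aaaa (head 3)
Step 60: aaaa[q0]aa#aaaa (head 4)
Step 61: aaaaX[q1]a#aaaa (head 5)
Step 62: aaaaXa[q1]#aaaa (head 6)
Step 63: aaaaXa#[q2]aaaa (head 7)
Step 64: aaaaXa#a[q2]aaa (head 8)
Step 65: aaaaXa#aa[q2]aa (head 9)
Step 66: aaaaXa#aaa[q2]a (head 10)
Step 67: aaaaXa#aaaa[q2]□ (head 11)
Step 68: aaaaXa#aaa[q3]aa (head 10)
Step 69: aaaaXa#aa[q3]aaa (head 9)
Step 70: aaaaXa#a[q3]aaaa (head 8)
Step 71: aaaaXa#[q3]aaaaa (head 7)
Step 72: aaaaXa[q3]#aaaaa (head 6)
Step 73: aaaaX[q3]a#aaaaa (head 5)
Step 74: aaaa[q3]Xa#aaaaa (head 4)
Step 75: aaaaa[q0]a#aaaaa (head 5)
Step 76: aaaaaX[q1]#aaaaa (head 6)
Step 77: aaaaaX#[q2]aaaaa (head 7)
Step 78: aaaaaX#a[q2]aaaa (head 8)
Step 79: aaaaaX#aa[q2]aaa (head 9)
Step 80: aaaaaX#aaa[q2]aa (head 10)
Step 81: aaaaaX#aaaa[q2]a (head 11)
Step 82: aaaaaX#aaaaa[q2]□ (head 12)
Step 83: aaaaaX#aaaa[q3]aa (head 11)
Step 84: aaaaaX#aaa[q3]aaa (head 10)
Step 85: aaaaaX#aa[q3]aaaa (head 9)
Step 86: aaaaaX#a[q3]aaaaa (head 8)
Step 87: aaaaaX#[q3]aaaaaa (head 7)
Step 88: aaaaaX[q3]#aaaaaa (head 6)
Step 89: aaaaa[q3]X#aaaaaa (head 5)
Step 90: aaaaaa[q0]#aaaaaa (head 6)
Step 91: aaaaaa#[q3]aaaaaa (head 7)
Step 92: aaaaaa[q3]#aaaaaa (head 6)
Step 93: aaaaa[q3]a#aaaaaa (head 5)
Step 94: aaaa[q3]aa#aaaaaa (head 4)
Step 95: aaa[q3]aaa#aaaaaa (head 3)
Step 96: aa[q3]aaaa#aaaaaa (head 2)
Step 97: a[q3]aaaaa#aaaaaa (head 1)
Step 98: [q3]aaaaaa#aaaaaa (head 0)
Step 99: [q3]□aaaaaa#aaaaaa (head -1)
Step 100: □[qA]aaaaaa#aaaaaa (head 0)
The machine is in qA, so it halts and accepts.
It halts after 100 steps.

Final answer: Yes - halts after 100 steps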